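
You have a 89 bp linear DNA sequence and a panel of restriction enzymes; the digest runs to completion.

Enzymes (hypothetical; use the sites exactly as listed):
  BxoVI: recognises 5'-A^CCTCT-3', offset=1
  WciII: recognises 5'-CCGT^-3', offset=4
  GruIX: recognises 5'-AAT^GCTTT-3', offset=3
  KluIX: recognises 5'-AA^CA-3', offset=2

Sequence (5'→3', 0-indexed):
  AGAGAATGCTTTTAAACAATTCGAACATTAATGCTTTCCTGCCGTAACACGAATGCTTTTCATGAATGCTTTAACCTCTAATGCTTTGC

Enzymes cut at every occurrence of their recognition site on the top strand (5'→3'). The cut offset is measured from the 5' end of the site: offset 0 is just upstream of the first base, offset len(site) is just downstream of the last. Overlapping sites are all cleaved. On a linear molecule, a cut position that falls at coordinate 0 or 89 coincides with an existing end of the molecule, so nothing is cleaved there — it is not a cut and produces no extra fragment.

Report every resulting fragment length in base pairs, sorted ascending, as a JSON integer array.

[2,7,7,7,7,7,8,9,9,13,13]

Per-enzyme occurrences:
  BxoVI ACCTCT/1: at [73] ⇒ [74]
  WciII CCGT/4: at [41] ⇒ [45]
  GruIX AATGCTTT/3: at [4, 29, 51, 64, 79] ⇒ [7, 32, 54, 67, 82]
  KluIX AACA/2: at [14, 23, 45] ⇒ [16, 25, 47]

All cut coordinates (distinct, sorted): [7, 16, 25, 32, 45, 47, 54, 67, 74, 82]

Fragments:
  [0,7): 7 bp
  [7,16): 9 bp
  [16,25): 9 bp
  [25,32): 7 bp
  [32,45): 13 bp
  [45,47): 2 bp
  [47,54): 7 bp
  [54,67): 13 bp
  [67,74): 7 bp
  [74,82): 8 bp
  [82,89): 7 bp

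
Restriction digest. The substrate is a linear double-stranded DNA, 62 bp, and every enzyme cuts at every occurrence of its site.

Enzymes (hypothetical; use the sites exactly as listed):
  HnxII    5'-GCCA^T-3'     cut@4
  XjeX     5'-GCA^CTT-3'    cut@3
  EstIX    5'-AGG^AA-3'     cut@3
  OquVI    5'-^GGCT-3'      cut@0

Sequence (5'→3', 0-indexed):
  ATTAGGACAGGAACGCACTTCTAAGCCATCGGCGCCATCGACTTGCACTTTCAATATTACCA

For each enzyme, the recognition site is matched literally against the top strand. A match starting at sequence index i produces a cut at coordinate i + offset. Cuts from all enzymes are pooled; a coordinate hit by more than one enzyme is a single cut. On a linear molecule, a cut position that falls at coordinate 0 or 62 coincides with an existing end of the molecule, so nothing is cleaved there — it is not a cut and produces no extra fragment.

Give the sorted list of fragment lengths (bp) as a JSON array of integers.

Per-enzyme occurrences:
  HnxII GCCAT/4: at [24, 33] ⇒ [28, 37]
  XjeX GCACTT/3: at [14, 44] ⇒ [17, 47]
  EstIX AGGAA/3: at [8] ⇒ [11]
  OquVI (GGCT, off=0): no sites

All cut coordinates (distinct, sorted): [11, 17, 28, 37, 47]

Fragments:
  [0,11): 11 bp
  [11,17): 6 bp
  [17,28): 11 bp
  [28,37): 9 bp
  [37,47): 10 bp
  [47,62): 15 bp

[6,9,10,11,11,15]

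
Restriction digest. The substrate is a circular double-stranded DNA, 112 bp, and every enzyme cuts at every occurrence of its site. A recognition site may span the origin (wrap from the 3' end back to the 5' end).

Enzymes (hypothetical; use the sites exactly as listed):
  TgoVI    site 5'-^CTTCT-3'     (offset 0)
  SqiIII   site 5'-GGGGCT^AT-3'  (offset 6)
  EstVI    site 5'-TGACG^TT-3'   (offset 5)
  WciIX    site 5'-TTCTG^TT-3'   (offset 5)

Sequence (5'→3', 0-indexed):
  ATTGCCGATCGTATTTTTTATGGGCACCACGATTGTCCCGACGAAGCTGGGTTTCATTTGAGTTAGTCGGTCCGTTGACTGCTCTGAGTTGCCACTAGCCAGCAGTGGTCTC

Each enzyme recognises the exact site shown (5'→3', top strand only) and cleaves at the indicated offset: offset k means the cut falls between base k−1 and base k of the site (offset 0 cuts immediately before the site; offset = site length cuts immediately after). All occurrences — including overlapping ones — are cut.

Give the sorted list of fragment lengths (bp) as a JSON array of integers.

Per-enzyme occurrences:
  TgoVI (CTTCT, off=0): no sites
  SqiIII (GGGGCTAT, off=6): no sites
  EstVI (TGACGTT, off=5): no sites
  WciIX (TTCTGTT, off=5): no sites

Pooled cuts: ∅

Fragments:
  no cuts → one circular fragment of 112 bp

[112]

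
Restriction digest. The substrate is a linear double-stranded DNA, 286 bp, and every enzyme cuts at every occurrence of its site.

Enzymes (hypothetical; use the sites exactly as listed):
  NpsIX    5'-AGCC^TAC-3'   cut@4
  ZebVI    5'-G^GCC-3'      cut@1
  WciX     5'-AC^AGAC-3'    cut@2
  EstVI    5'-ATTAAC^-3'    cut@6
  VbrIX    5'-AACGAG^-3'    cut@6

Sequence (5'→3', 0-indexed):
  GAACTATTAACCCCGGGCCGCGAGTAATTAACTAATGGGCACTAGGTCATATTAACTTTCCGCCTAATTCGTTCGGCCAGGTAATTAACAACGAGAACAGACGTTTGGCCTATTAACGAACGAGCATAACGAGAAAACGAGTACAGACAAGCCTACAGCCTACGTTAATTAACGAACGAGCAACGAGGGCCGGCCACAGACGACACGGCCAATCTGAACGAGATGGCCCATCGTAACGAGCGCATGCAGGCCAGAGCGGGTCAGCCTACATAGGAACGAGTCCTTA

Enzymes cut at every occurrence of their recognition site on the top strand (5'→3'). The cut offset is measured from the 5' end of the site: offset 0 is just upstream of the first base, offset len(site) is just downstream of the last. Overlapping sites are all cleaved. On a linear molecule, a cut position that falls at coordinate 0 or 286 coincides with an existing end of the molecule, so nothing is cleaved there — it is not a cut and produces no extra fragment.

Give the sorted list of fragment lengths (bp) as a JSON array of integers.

Site scan:
  NpsIX (AGCCTAC, off=4): starts [149, 156, 262] → cuts [153, 160, 266]
  ZebVI (GGCC, off=1): starts [15, 74, 106, 187, 191, 206, 224, 248] → cuts [16, 75, 107, 188, 192, 207, 225, 249]
  WciX (ACAGAC, off=2): starts [96, 142, 195] → cuts [98, 144, 197]
  EstVI (ATTAAC, off=6): starts [5, 26, 50, 83, 111, 167] → cuts [11, 32, 56, 89, 117, 173]
  VbrIX (AACGAG, off=6): starts [89, 118, 127, 135, 174, 181, 216, 234, 274] → cuts [95, 124, 133, 141, 180, 187, 222, 240, 280]

Pooled cuts: [11, 16, 32, 56, 75, 89, 95, 98, 107, 117, 124, 133, 141, 144, 153, 160, 173, 180, 187, 188, 192, 197, 207, 222, 225, 240, 249, 266, 280]

Fragments:
  [0,11): 11 bp
  [11,16): 5 bp
  [16,32): 16 bp
  [32,56): 24 bp
  [56,75): 19 bp
  [75,89): 14 bp
  [89,95): 6 bp
  [95,98): 3 bp
  [98,107): 9 bp
  [107,117): 10 bp
  [117,124): 7 bp
  [124,133): 9 bp
  [133,141): 8 bp
  [141,144): 3 bp
  [144,153): 9 bp
  [153,160): 7 bp
  [160,173): 13 bp
  [173,180): 7 bp
  [180,187): 7 bp
  [187,188): 1 bp
  [188,192): 4 bp
  [192,197): 5 bp
  [197,207): 10 bp
  [207,222): 15 bp
  [222,225): 3 bp
  [225,240): 15 bp
  [240,249): 9 bp
  [249,266): 17 bp
  [266,280): 14 bp
  [280,286): 6 bp

[1,3,3,3,4,5,5,6,6,7,7,7,7,8,9,9,9,9,10,10,11,13,14,14,15,15,16,17,19,24]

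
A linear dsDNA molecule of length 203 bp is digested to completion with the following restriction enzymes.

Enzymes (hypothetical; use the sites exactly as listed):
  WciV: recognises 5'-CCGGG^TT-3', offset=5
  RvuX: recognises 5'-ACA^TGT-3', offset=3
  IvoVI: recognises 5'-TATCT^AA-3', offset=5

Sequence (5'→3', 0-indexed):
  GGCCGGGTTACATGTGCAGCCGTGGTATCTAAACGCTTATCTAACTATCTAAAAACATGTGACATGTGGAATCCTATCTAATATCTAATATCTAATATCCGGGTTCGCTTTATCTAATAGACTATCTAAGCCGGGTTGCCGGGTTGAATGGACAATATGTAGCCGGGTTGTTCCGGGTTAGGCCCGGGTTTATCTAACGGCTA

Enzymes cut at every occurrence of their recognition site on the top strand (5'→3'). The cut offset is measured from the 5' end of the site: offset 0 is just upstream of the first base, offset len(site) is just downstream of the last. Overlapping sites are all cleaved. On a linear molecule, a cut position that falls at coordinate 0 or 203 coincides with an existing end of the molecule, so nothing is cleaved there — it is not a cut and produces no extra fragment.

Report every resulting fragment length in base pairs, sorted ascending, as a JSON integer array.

Per-enzyme occurrences:
  WciV CCGGGTT/5: at [2, 98, 130, 138, 162, 172, 183] ⇒ [7, 103, 135, 143, 167, 177, 188]
  RvuX ACATGT/3: at [9, 54, 61] ⇒ [12, 57, 64]
  IvoVI TATCTAA/5: at [25, 37, 45, 74, 81, 88, 110, 122, 190] ⇒ [30, 42, 50, 79, 86, 93, 115, 127, 195]

Pooled cuts: [7, 12, 30, 42, 50, 57, 64, 79, 86, 93, 103, 115, 127, 135, 143, 167, 177, 188, 195]

Fragments:
  [0,7): 7 bp
  [7,12): 5 bp
  [12,30): 18 bp
  [30,42): 12 bp
  [42,50): 8 bp
  [50,57): 7 bp
  [57,64): 7 bp
  [64,79): 15 bp
  [79,86): 7 bp
  [86,93): 7 bp
  [93,103): 10 bp
  [103,115): 12 bp
  [115,127): 12 bp
  [127,135): 8 bp
  [135,143): 8 bp
  [143,167): 24 bp
  [167,177): 10 bp
  [177,188): 11 bp
  [188,195): 7 bp
  [195,203): 8 bp

[5,7,7,7,7,7,7,8,8,8,8,10,10,11,12,12,12,15,18,24]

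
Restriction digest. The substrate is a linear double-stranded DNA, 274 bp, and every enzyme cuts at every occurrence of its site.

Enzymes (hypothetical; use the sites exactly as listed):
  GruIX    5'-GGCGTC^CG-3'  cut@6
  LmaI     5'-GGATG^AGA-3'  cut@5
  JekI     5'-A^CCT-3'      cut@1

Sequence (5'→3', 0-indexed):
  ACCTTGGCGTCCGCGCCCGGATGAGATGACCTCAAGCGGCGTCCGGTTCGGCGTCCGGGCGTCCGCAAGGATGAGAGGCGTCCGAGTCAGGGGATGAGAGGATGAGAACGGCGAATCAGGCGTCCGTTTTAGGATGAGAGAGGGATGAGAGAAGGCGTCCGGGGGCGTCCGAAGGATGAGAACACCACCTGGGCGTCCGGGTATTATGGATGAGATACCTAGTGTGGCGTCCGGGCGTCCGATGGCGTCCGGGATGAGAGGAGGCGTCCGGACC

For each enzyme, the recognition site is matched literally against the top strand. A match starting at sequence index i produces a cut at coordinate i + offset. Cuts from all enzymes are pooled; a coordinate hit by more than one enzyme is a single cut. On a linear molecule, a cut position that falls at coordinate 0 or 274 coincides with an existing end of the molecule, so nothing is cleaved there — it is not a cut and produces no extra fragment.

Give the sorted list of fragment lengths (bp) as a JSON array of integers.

[1,5,6,6,7,8,8,8,9,9,9,10,10,10,10,10,11,12,12,12,12,12,14,14,14,15,20]

Scan for sites:
  GruIX GGCGTCCG/6: at [5, 37, 49, 57, 76, 118, 153, 163, 191, 225, 233, 243, 262] ⇒ [11, 43, 55, 63, 82, 124, 159, 169, 197, 231, 239, 249, 268]
  LmaI GGATGAGA/5: at [18, 68, 91, 99, 131, 142, 173, 207, 251] ⇒ [23, 73, 96, 104, 136, 147, 178, 212, 256]
  JekI ACCT/1: at [0, 28, 186, 216] ⇒ [1, 29, 187, 217]

Pooled cuts: [1, 11, 23, 29, 43, 55, 63, 73, 82, 96, 104, 124, 136, 147, 159, 169, 178, 187, 197, 212, 217, 231, 239, 249, 256, 268]

Fragment lengths:
  [0,1): 1 bp
  [1,11): 10 bp
  [11,23): 12 bp
  [23,29): 6 bp
  [29,43): 14 bp
  [43,55): 12 bp
  [55,63): 8 bp
  [63,73): 10 bp
  [73,82): 9 bp
  [82,96): 14 bp
  [96,104): 8 bp
  [104,124): 20 bp
  [124,136): 12 bp
  [136,147): 11 bp
  [147,159): 12 bp
  [159,169): 10 bp
  [169,178): 9 bp
  [178,187): 9 bp
  [187,197): 10 bp
  [197,212): 15 bp
  [212,217): 5 bp
  [217,231): 14 bp
  [231,239): 8 bp
  [239,249): 10 bp
  [249,256): 7 bp
  [256,268): 12 bp
  [268,274): 6 bp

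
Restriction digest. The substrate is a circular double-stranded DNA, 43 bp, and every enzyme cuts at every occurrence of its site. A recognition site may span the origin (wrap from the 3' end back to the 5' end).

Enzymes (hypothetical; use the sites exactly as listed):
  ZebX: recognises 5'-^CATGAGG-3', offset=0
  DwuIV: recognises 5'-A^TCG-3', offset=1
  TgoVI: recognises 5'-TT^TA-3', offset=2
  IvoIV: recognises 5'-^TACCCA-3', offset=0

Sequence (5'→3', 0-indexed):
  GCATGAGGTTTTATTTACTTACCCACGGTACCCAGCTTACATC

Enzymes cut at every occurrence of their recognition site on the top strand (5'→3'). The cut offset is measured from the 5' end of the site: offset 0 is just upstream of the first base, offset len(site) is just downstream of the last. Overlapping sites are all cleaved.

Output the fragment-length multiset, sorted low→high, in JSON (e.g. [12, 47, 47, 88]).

[3,4,4,9,10,13]

Site scan:
  ZebX CATGAGG/0: at [1] ⇒ [1]
  DwuIV ATCG/1: at [40] ⇒ [41]
  TgoVI TTTA/2: at [9, 13] ⇒ [11, 15]
  IvoIV TACCCA/0: at [19, 28] ⇒ [19, 28]

All cut coordinates (distinct, sorted): [1, 11, 15, 19, 28, 41]

Fragments:
  1→11: 10 bp
  11→15: 4 bp
  15→19: 4 bp
  19→28: 9 bp
  28→41: 13 bp
  41→1 (wrap): 43-41+1 = 3 bp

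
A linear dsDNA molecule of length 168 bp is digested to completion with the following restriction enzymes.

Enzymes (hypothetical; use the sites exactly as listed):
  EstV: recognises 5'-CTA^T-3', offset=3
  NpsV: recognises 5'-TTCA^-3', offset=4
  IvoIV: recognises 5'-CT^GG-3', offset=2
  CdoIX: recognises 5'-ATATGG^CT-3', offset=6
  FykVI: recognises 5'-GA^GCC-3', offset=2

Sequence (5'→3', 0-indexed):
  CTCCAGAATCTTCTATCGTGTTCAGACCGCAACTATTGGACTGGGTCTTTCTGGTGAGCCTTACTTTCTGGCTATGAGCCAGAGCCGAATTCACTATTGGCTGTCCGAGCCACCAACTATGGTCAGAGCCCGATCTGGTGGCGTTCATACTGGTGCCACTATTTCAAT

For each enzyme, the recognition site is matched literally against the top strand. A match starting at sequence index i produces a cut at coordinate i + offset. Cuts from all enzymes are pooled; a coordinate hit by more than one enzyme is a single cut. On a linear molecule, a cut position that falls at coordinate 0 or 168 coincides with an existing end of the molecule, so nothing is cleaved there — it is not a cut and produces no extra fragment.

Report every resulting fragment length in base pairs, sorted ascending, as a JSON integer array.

[2,3,3,4,5,5,5,6,7,8,9,9,10,10,10,11,11,11,12,12,15]

Per-enzyme occurrences:
  EstV (CTAT, off=3): starts [12, 32, 71, 93, 116, 158] → cuts [15, 35, 74, 96, 119, 161]
  NpsV (TTCA, off=4): starts [20, 89, 143, 162] → cuts [24, 93, 147, 166]
  IvoIV (CTGG, off=2): starts [40, 50, 67, 134, 149] → cuts [42, 52, 69, 136, 151]
  CdoIX (ATATGGCT, off=6): no sites
  FykVI (GAGCC, off=2): starts [55, 75, 81, 106, 125] → cuts [57, 77, 83, 108, 127]

Pooled cuts: [15, 24, 35, 42, 52, 57, 69, 74, 77, 83, 93, 96, 108, 119, 127, 136, 147, 151, 161, 166]

Fragments:
  [0,15): 15 bp
  [15,24): 9 bp
  [24,35): 11 bp
  [35,42): 7 bp
  [42,52): 10 bp
  [52,57): 5 bp
  [57,69): 12 bp
  [69,74): 5 bp
  [74,77): 3 bp
  [77,83): 6 bp
  [83,93): 10 bp
  [93,96): 3 bp
  [96,108): 12 bp
  [108,119): 11 bp
  [119,127): 8 bp
  [127,136): 9 bp
  [136,147): 11 bp
  [147,151): 4 bp
  [151,161): 10 bp
  [161,166): 5 bp
  [166,168): 2 bp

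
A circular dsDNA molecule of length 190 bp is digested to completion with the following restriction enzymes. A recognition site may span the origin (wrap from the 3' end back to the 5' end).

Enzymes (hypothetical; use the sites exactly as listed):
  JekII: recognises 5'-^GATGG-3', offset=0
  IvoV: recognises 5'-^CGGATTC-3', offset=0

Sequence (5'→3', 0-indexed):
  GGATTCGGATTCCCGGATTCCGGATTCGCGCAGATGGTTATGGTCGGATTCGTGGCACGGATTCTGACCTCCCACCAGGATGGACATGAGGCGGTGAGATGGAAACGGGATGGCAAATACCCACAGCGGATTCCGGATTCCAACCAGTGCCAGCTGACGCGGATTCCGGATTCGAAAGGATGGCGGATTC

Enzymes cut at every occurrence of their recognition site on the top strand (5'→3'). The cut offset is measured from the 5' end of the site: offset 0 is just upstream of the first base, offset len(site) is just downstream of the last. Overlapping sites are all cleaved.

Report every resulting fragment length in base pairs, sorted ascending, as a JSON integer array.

Site scan:
  JekII (GATGG, off=0): starts [32, 78, 97, 108, 178] → cuts [32, 78, 97, 108, 178]
  IvoV (CGGATTC, off=0): starts [5, 13, 20, 44, 57, 126, 133, 159, 166, 183, 189] → cuts [5, 13, 20, 44, 57, 126, 133, 159, 166, 183, 189]

Pooled cuts: [5, 13, 20, 32, 44, 57, 78, 97, 108, 126, 133, 159, 166, 178, 183, 189]

Fragment lengths:
  5→13: 8 bp
  13→20: 7 bp
  20→32: 12 bp
  32→44: 12 bp
  44→57: 13 bp
  57→78: 21 bp
  78→97: 19 bp
  97→108: 11 bp
  108→126: 18 bp
  126→133: 7 bp
  133→159: 26 bp
  159→166: 7 bp
  166→178: 12 bp
  178→183: 5 bp
  183→189: 6 bp
  189→5 (wrap): 190-189+5 = 6 bp

[5,6,6,7,7,7,8,11,12,12,12,13,18,19,21,26]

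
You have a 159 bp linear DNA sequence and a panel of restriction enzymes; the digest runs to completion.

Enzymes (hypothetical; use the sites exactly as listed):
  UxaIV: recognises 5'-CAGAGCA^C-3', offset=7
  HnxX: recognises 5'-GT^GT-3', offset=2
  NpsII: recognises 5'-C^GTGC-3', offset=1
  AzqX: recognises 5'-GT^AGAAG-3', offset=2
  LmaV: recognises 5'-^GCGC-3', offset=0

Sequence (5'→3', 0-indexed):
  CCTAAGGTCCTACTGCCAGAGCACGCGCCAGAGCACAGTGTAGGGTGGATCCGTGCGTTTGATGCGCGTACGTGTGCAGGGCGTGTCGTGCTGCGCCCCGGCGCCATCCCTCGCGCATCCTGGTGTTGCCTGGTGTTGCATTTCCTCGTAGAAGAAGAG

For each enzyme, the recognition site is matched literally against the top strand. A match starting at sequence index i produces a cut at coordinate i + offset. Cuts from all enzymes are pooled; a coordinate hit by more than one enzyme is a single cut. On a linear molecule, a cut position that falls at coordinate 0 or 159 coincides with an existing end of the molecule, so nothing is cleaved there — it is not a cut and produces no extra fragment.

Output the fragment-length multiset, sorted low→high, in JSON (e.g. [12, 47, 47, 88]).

[1,3,4,5,8,10,10,10,11,11,11,12,12,13,15,23]

Per-enzyme occurrences:
  UxaIV CAGAGCAC/7: at [16, 28] ⇒ [23, 35]
  HnxX GTGT/2: at [37, 71, 82, 122, 132] ⇒ [39, 73, 84, 124, 134]
  NpsII CGTGC/1: at [51, 86] ⇒ [52, 87]
  AzqX GTAGAAG/2: at [147] ⇒ [149]
  LmaV GCGC/0: at [24, 63, 92, 100, 112] ⇒ [24, 63, 92, 100, 112]

Pooled cuts: [23, 24, 35, 39, 52, 63, 73, 84, 87, 92, 100, 112, 124, 134, 149]

Fragments:
  [0,23): 23 bp
  [23,24): 1 bp
  [24,35): 11 bp
  [35,39): 4 bp
  [39,52): 13 bp
  [52,63): 11 bp
  [63,73): 10 bp
  [73,84): 11 bp
  [84,87): 3 bp
  [87,92): 5 bp
  [92,100): 8 bp
  [100,112): 12 bp
  [112,124): 12 bp
  [124,134): 10 bp
  [134,149): 15 bp
  [149,159): 10 bp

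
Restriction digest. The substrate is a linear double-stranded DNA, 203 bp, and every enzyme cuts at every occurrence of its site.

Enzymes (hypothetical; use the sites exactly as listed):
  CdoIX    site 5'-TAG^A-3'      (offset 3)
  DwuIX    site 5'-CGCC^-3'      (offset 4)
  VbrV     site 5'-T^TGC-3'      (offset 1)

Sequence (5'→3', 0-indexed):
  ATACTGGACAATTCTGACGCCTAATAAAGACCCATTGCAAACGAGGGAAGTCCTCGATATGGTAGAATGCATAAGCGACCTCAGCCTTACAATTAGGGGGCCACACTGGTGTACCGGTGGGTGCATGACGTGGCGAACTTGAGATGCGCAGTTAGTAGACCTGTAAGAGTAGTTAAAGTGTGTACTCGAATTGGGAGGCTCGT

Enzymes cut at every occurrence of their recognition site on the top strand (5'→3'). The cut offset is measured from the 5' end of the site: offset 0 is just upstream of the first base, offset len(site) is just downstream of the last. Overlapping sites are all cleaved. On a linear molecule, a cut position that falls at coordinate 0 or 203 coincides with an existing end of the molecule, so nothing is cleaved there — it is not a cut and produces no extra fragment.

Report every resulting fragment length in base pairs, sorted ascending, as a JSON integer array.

Site scan:
  CdoIX TAGA/3: at [62, 155] ⇒ [65, 158]
  DwuIX CGCC/4: at [17] ⇒ [21]
  VbrV TTGC/1: at [34] ⇒ [35]

Pooled cuts: [21, 35, 65, 158]

Fragment lengths:
  [0,21): 21 bp
  [21,35): 14 bp
  [35,65): 30 bp
  [65,158): 93 bp
  [158,203): 45 bp

[14,21,30,45,93]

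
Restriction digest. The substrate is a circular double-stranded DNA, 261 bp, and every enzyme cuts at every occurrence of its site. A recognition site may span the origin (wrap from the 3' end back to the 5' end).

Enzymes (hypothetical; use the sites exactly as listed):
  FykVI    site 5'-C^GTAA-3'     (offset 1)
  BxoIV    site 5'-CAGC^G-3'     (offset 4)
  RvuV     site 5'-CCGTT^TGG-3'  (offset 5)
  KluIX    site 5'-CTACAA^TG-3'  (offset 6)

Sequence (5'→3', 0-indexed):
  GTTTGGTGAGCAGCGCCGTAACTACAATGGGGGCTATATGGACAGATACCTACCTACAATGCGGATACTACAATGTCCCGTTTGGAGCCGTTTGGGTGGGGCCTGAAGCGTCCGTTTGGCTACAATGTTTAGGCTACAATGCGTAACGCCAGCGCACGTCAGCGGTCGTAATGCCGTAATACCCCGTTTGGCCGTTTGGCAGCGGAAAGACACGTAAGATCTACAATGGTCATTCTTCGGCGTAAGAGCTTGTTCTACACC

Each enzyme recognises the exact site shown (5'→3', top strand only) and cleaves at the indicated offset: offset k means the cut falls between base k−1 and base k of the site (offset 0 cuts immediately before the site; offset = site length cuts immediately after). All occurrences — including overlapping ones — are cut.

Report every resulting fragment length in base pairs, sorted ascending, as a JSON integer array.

[3,3,4,7,8,8,9,9,10,10,10,10,11,11,13,13,14,14,15,23,24,32]

Site scan:
  FykVI CGTAA/1: at [16, 141, 166, 174, 212, 240] ⇒ [17, 142, 167, 175, 213, 241]
  BxoIV CAGCG/4: at [10, 149, 159, 199] ⇒ [14, 153, 163, 203]
  RvuV CCGTTTGG/5: at [77, 87, 111, 183, 191, 259] ⇒ [3, 82, 92, 116, 188, 196]
  KluIX CTACAATG/6: at [21, 53, 67, 119, 133, 220] ⇒ [27, 59, 73, 125, 139, 226]

Pooled cuts: [3, 14, 17, 27, 59, 73, 82, 92, 116, 125, 139, 142, 153, 163, 167, 175, 188, 196, 203, 213, 226, 241]

Fragment lengths:
  3→14: 11 bp
  14→17: 3 bp
  17→27: 10 bp
  27→59: 32 bp
  59→73: 14 bp
  73→82: 9 bp
  82→92: 10 bp
  92→116: 24 bp
  116→125: 9 bp
  125→139: 14 bp
  139→142: 3 bp
  142→153: 11 bp
  153→163: 10 bp
  163→167: 4 bp
  167→175: 8 bp
  175→188: 13 bp
  188→196: 8 bp
  196→203: 7 bp
  203→213: 10 bp
  213→226: 13 bp
  226→241: 15 bp
  241→3 (wrap): 261-241+3 = 23 bp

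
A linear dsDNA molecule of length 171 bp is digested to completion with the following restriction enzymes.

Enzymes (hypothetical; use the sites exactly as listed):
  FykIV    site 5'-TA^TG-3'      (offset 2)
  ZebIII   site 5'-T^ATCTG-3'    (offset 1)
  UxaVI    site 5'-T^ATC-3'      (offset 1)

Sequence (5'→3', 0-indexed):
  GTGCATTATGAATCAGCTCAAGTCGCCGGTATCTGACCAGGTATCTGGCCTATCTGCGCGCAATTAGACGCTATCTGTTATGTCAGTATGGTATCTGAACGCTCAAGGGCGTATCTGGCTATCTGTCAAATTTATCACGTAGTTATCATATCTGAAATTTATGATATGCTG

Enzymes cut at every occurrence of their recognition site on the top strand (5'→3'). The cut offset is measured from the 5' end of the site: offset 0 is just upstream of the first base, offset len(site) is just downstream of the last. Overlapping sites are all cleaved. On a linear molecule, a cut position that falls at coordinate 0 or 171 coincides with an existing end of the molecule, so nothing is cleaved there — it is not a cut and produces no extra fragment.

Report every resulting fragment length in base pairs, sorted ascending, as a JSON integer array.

[4,5,5,5,8,8,8,8,9,11,12,12,13,20,21,22]

Per-enzyme occurrences:
  FykIV TATG/2: at [6, 78, 86, 159, 164] ⇒ [8, 80, 88, 161, 166]
  ZebIII TATCTG/1: at [29, 41, 50, 71, 91, 111, 119, 148] ⇒ [30, 42, 51, 72, 92, 112, 120, 149]
  UxaVI TATC/1: at [29, 41, 50, 71, 91, 111, 119, 132, 143, 148] ⇒ [30, 42, 51, 72, 92, 112, 120, 133, 144, 149]

Pooled cuts: [8, 30, 42, 51, 72, 80, 88, 92, 112, 120, 133, 144, 149, 161, 166]

Fragments:
  [0,8): 8 bp
  [8,30): 22 bp
  [30,42): 12 bp
  [42,51): 9 bp
  [51,72): 21 bp
  [72,80): 8 bp
  [80,88): 8 bp
  [88,92): 4 bp
  [92,112): 20 bp
  [112,120): 8 bp
  [120,133): 13 bp
  [133,144): 11 bp
  [144,149): 5 bp
  [149,161): 12 bp
  [161,166): 5 bp
  [166,171): 5 bp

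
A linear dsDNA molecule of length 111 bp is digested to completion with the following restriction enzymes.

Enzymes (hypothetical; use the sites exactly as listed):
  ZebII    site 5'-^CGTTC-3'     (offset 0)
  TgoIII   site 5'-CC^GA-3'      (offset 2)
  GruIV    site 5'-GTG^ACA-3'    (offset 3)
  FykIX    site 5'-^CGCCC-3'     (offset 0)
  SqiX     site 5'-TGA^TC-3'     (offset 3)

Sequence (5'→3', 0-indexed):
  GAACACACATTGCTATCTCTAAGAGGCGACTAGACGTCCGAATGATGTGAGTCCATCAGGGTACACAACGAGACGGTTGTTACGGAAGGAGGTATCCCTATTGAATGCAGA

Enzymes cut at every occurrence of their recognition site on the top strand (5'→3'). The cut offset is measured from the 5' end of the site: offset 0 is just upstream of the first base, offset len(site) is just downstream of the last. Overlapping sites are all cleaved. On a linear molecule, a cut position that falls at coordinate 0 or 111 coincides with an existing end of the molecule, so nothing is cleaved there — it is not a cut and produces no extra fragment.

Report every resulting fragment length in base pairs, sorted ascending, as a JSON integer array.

[39,72]

Scan for sites:
  ZebII (CGTTC, off=0): no sites
  TgoIII (CCGA, off=2): starts [37] → cuts [39]
  GruIV (GTGACA, off=3): no sites
  FykIX (CGCCC, off=0): no sites
  SqiX (TGATC, off=3): no sites

Pooled cuts: [39]

Fragments:
  [0,39): 39 bp
  [39,111): 72 bp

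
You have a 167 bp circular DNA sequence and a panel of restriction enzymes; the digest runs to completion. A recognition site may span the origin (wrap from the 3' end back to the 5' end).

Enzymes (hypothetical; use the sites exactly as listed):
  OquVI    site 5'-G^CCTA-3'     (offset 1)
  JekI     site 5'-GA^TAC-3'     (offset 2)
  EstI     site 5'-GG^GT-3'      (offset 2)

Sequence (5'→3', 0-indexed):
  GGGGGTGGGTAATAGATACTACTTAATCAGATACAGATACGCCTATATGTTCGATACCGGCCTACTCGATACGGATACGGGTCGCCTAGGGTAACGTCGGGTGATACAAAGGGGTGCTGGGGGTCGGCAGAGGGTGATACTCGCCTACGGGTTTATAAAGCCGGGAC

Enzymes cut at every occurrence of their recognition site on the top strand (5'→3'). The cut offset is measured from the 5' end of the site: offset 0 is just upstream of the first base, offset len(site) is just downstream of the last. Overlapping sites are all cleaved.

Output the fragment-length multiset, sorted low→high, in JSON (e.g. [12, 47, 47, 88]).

[4,4,4,4,4,5,6,6,6,6,6,7,8,9,9,9,10,11,13,15,21]

Scan for sites:
  OquVI GCCTA/1: at [40, 59, 83, 142] ⇒ [41, 60, 84, 143]
  JekI GATAC/2: at [14, 29, 35, 52, 67, 73, 102, 135] ⇒ [16, 31, 37, 54, 69, 75, 104, 137]
  EstI GGGT/2: at [2, 6, 78, 88, 98, 111, 120, 131, 148] ⇒ [4, 8, 80, 90, 100, 113, 122, 133, 150]

All cut coordinates (distinct, sorted): [4, 8, 16, 31, 37, 41, 54, 60, 69, 75, 80, 84, 90, 100, 104, 113, 122, 133, 137, 143, 150]

Fragments:
  4→8: 4 bp
  8→16: 8 bp
  16→31: 15 bp
  31→37: 6 bp
  37→41: 4 bp
  41→54: 13 bp
  54→60: 6 bp
  60→69: 9 bp
  69→75: 6 bp
  75→80: 5 bp
  80→84: 4 bp
  84→90: 6 bp
  90→100: 10 bp
  100→104: 4 bp
  104→113: 9 bp
  113→122: 9 bp
  122→133: 11 bp
  133→137: 4 bp
  137→143: 6 bp
  143→150: 7 bp
  150→4 (wrap): 167-150+4 = 21 bp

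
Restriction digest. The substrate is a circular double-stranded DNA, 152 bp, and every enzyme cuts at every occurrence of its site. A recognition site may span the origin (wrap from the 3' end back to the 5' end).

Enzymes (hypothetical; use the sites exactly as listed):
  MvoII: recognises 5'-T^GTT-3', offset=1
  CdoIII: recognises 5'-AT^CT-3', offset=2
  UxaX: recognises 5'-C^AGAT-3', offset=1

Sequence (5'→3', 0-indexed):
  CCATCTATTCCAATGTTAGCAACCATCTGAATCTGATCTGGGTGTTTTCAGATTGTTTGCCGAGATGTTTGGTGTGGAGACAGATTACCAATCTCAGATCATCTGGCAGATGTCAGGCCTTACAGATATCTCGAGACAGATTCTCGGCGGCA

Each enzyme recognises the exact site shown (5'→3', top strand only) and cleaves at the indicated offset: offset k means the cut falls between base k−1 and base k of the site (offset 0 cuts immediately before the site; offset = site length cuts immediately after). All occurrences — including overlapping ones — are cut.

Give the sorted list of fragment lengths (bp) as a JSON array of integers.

Site scan:
  MvoII TGTT/1: at [13, 42, 53, 65] ⇒ [14, 43, 54, 66]
  CdoIII ATCT/2: at [2, 24, 30, 35, 90, 100, 127] ⇒ [4, 26, 32, 37, 92, 102, 129]
  UxaX CAGAT/1: at [48, 80, 94, 106, 122, 136] ⇒ [49, 81, 95, 107, 123, 137]

All cut coordinates (distinct, sorted): [4, 14, 26, 32, 37, 43, 49, 54, 66, 81, 92, 95, 102, 107, 123, 129, 137]

Fragment lengths:
  4→14: 10 bp
  14→26: 12 bp
  26→32: 6 bp
  32→37: 5 bp
  37→43: 6 bp
  43→49: 6 bp
  49→54: 5 bp
  54→66: 12 bp
  66→81: 15 bp
  81→92: 11 bp
  92→95: 3 bp
  95→102: 7 bp
  102→107: 5 bp
  107→123: 16 bp
  123→129: 6 bp
  129→137: 8 bp
  137→4 (wrap): 152-137+4 = 19 bp

[3,5,5,5,6,6,6,6,7,8,10,11,12,12,15,16,19]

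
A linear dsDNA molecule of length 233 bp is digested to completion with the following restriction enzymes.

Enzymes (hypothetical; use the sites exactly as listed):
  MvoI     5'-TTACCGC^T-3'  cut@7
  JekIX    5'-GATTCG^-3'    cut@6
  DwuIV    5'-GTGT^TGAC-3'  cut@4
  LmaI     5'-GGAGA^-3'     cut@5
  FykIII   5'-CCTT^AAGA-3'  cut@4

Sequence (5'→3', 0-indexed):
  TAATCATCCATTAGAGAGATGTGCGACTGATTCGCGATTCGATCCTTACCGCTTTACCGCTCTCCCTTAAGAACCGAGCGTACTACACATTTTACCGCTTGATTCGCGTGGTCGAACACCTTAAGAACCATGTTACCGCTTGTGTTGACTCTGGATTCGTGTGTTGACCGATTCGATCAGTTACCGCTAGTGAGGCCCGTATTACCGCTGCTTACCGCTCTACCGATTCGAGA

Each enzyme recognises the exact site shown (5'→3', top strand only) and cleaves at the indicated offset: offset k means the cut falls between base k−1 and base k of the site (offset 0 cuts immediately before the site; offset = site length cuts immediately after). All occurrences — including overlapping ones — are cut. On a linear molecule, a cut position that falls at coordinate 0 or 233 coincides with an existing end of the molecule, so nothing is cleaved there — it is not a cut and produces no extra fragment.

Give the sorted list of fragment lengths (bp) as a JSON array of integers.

Site scan:
  MvoI TTACCGCT/7: at [45, 53, 91, 132, 180, 201, 211] ⇒ [52, 60, 98, 139, 187, 208, 218]
  JekIX GATTCG/6: at [28, 35, 100, 153, 169, 224] ⇒ [34, 41, 106, 159, 175, 230]
  DwuIV GTGTTGAC/4: at [141, 160] ⇒ [145, 164]
  LmaI (GGAGA, off=5): no sites
  FykIII CCTTAAGA/4: at [64, 118] ⇒ [68, 122]

All cut coordinates (distinct, sorted): [34, 41, 52, 60, 68, 98, 106, 122, 139, 145, 159, 164, 175, 187, 208, 218, 230]

Fragment lengths:
  [0,34): 34 bp
  [34,41): 7 bp
  [41,52): 11 bp
  [52,60): 8 bp
  [60,68): 8 bp
  [68,98): 30 bp
  [98,106): 8 bp
  [106,122): 16 bp
  [122,139): 17 bp
  [139,145): 6 bp
  [145,159): 14 bp
  [159,164): 5 bp
  [164,175): 11 bp
  [175,187): 12 bp
  [187,208): 21 bp
  [208,218): 10 bp
  [218,230): 12 bp
  [230,233): 3 bp

[3,5,6,7,8,8,8,10,11,11,12,12,14,16,17,21,30,34]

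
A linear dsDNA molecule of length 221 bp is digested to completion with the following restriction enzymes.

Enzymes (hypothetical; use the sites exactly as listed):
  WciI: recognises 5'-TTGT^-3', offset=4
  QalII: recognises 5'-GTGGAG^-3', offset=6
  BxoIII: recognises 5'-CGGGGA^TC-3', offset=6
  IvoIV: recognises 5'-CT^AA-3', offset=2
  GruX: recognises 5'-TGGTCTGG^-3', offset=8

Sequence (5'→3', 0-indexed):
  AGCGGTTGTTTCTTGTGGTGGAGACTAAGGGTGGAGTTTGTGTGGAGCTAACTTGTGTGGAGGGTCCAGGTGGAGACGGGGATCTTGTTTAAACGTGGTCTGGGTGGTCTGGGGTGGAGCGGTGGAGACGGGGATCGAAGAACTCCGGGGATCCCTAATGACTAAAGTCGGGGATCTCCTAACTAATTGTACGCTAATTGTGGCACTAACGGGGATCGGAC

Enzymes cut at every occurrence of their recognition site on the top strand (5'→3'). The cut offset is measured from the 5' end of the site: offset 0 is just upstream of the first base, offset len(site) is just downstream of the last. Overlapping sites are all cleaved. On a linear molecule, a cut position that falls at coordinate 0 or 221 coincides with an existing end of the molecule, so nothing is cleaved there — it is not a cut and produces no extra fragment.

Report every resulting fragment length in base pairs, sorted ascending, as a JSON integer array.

Scan for sites:
  WciI (TTGT, off=4): starts [5, 12, 37, 52, 84, 186, 197] → cuts [9, 16, 41, 56, 88, 190, 201]
  QalII (GTGGAG, off=6): starts [17, 30, 41, 56, 69, 113, 121] → cuts [23, 36, 47, 62, 75, 119, 127]
  BxoIII (CGGGGATC, off=6): starts [76, 128, 145, 168, 209] → cuts [82, 134, 151, 174, 215]
  IvoIV (CTAA, off=2): starts [24, 47, 154, 161, 178, 182, 193, 205] → cuts [26, 49, 156, 163, 180, 184, 195, 207]
  GruX (TGGTCTGG, off=8): starts [95, 104] → cuts [103, 112]

Pooled cuts: [9, 16, 23, 26, 36, 41, 47, 49, 56, 62, 75, 82, 88, 103, 112, 119, 127, 134, 151, 156, 163, 174, 180, 184, 190, 195, 201, 207, 215]

Fragment lengths:
  [0,9): 9 bp
  [9,16): 7 bp
  [16,23): 7 bp
  [23,26): 3 bp
  [26,36): 10 bp
  [36,41): 5 bp
  [41,47): 6 bp
  [47,49): 2 bp
  [49,56): 7 bp
  [56,62): 6 bp
  [62,75): 13 bp
  [75,82): 7 bp
  [82,88): 6 bp
  [88,103): 15 bp
  [103,112): 9 bp
  [112,119): 7 bp
  [119,127): 8 bp
  [127,134): 7 bp
  [134,151): 17 bp
  [151,156): 5 bp
  [156,163): 7 bp
  [163,174): 11 bp
  [174,180): 6 bp
  [180,184): 4 bp
  [184,190): 6 bp
  [190,195): 5 bp
  [195,201): 6 bp
  [201,207): 6 bp
  [207,215): 8 bp
  [215,221): 6 bp

[2,3,4,5,5,5,6,6,6,6,6,6,6,6,7,7,7,7,7,7,7,8,8,9,9,10,11,13,15,17]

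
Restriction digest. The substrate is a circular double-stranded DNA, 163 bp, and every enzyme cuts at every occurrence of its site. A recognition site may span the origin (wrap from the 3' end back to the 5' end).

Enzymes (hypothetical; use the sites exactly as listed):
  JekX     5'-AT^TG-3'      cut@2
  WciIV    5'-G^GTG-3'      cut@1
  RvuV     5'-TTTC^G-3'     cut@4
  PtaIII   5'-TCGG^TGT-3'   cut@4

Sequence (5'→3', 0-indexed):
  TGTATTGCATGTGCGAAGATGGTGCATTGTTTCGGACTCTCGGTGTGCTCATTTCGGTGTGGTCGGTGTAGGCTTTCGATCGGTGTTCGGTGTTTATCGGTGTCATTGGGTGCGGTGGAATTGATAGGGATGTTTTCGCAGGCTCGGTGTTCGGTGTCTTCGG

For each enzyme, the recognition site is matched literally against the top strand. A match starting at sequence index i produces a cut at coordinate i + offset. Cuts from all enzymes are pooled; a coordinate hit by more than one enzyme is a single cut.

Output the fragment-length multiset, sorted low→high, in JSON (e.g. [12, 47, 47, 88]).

[1,1,1,1,1,1,1,1,1,1,3,5,5,5,6,6,6,6,6,7,8,8,9,9,9,11,12,16,16]

Per-enzyme occurrences:
  JekX (ATTG, off=2): starts [3, 25, 104, 119] → cuts [5, 27, 106, 121]
  WciIV (GGTG, off=1): starts [20, 41, 55, 64, 81, 88, 98, 108, 113, 145, 152, 161] → cuts [21, 42, 56, 65, 82, 89, 99, 109, 114, 146, 153, 162]
  RvuV (TTTCG, off=4): starts [29, 51, 73, 133] → cuts [33, 55, 77, 137]
  PtaIII (TCGGTGT, off=4): starts [39, 53, 62, 79, 86, 96, 143, 150, 159] → cuts [0, 43, 57, 66, 83, 90, 100, 147, 154]

Pooled cuts: [0, 5, 21, 27, 33, 42, 43, 55, 56, 57, 65, 66, 77, 82, 83, 89, 90, 99, 100, 106, 109, 114, 121, 137, 146, 147, 153, 154, 162]

Fragment lengths:
  0→5: 5 bp
  5→21: 16 bp
  21→27: 6 bp
  27→33: 6 bp
  33→42: 9 bp
  42→43: 1 bp
  43→55: 12 bp
  55→56: 1 bp
  56→57: 1 bp
  57→65: 8 bp
  65→66: 1 bp
  66→77: 11 bp
  77→82: 5 bp
  82→83: 1 bp
  83→89: 6 bp
  89→90: 1 bp
  90→99: 9 bp
  99→100: 1 bp
  100→106: 6 bp
  106→109: 3 bp
  109→114: 5 bp
  114→121: 7 bp
  121→137: 16 bp
  137→146: 9 bp
  146→147: 1 bp
  147→153: 6 bp
  153→154: 1 bp
  154→162: 8 bp
  162→0 (wrap): 163-162+0 = 1 bp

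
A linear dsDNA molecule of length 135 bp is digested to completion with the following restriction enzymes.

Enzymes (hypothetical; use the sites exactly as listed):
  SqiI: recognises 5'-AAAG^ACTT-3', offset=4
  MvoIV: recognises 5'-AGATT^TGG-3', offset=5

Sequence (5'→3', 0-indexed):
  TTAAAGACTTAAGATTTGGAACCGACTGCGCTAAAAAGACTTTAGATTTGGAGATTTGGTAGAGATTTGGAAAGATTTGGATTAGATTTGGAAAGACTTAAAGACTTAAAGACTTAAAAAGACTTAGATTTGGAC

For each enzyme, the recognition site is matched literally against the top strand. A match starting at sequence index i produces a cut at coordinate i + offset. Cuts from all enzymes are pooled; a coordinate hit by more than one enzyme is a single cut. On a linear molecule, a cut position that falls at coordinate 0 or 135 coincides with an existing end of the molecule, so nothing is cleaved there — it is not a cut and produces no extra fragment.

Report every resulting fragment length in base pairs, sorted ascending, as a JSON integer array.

[5,6,7,8,8,8,9,10,10,10,10,11,11,22]

Site scan:
  SqiI (AAAGACTT, off=4): starts [2, 34, 91, 99, 107, 117] → cuts [6, 38, 95, 103, 111, 121]
  MvoIV (AGATTTGG, off=5): starts [11, 43, 51, 62, 72, 83, 125] → cuts [16, 48, 56, 67, 77, 88, 130]

Pooled cuts: [6, 16, 38, 48, 56, 67, 77, 88, 95, 103, 111, 121, 130]

Fragment lengths:
  [0,6): 6 bp
  [6,16): 10 bp
  [16,38): 22 bp
  [38,48): 10 bp
  [48,56): 8 bp
  [56,67): 11 bp
  [67,77): 10 bp
  [77,88): 11 bp
  [88,95): 7 bp
  [95,103): 8 bp
  [103,111): 8 bp
  [111,121): 10 bp
  [121,130): 9 bp
  [130,135): 5 bp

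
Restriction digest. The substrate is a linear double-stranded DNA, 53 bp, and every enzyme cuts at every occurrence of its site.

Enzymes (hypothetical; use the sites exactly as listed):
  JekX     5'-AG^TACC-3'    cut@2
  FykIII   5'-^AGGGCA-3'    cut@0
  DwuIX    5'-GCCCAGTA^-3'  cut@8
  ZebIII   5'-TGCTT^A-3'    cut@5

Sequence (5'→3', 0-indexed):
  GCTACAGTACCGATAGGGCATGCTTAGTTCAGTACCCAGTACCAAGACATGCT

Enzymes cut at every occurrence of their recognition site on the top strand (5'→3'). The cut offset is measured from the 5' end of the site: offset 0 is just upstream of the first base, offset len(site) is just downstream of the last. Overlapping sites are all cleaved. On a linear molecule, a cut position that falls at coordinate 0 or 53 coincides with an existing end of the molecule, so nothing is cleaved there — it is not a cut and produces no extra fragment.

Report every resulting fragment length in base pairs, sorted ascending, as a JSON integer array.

[7,7,7,7,11,14]

Scan for sites:
  JekX (AGTACC, off=2): starts [5, 30, 37] → cuts [7, 32, 39]
  FykIII (AGGGCA, off=0): starts [14] → cuts [14]
  DwuIX (GCCCAGTA, off=8): no sites
  ZebIII (TGCTTA, off=5): starts [20] → cuts [25]

All cut coordinates (distinct, sorted): [7, 14, 25, 32, 39]

Fragment lengths:
  [0,7): 7 bp
  [7,14): 7 bp
  [14,25): 11 bp
  [25,32): 7 bp
  [32,39): 7 bp
  [39,53): 14 bp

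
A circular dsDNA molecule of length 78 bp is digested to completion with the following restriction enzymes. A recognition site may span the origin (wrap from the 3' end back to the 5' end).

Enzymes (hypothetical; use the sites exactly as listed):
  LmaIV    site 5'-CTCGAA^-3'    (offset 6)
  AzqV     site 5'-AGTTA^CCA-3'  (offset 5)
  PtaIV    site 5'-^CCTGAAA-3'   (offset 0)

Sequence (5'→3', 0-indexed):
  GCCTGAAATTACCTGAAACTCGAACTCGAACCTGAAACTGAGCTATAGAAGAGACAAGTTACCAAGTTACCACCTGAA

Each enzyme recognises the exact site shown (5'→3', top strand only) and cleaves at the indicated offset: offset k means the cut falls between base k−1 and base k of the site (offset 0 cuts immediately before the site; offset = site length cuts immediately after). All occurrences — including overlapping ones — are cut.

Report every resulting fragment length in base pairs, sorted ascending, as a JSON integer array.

Scan for sites:
  LmaIV (CTCGAA, off=6): starts [18, 24] → cuts [24, 30]
  AzqV (AGTTACCA, off=5): starts [56, 64] → cuts [61, 69]
  PtaIV (CCTGAAA, off=0): starts [1, 11, 30] → cuts [1, 11, 30]

All cut coordinates (distinct, sorted): [1, 11, 24, 30, 61, 69]

Fragments:
  1→11: 10 bp
  11→24: 13 bp
  24→30: 6 bp
  30→61: 31 bp
  61→69: 8 bp
  69→1 (wrap): 78-69+1 = 10 bp

[6,8,10,10,13,31]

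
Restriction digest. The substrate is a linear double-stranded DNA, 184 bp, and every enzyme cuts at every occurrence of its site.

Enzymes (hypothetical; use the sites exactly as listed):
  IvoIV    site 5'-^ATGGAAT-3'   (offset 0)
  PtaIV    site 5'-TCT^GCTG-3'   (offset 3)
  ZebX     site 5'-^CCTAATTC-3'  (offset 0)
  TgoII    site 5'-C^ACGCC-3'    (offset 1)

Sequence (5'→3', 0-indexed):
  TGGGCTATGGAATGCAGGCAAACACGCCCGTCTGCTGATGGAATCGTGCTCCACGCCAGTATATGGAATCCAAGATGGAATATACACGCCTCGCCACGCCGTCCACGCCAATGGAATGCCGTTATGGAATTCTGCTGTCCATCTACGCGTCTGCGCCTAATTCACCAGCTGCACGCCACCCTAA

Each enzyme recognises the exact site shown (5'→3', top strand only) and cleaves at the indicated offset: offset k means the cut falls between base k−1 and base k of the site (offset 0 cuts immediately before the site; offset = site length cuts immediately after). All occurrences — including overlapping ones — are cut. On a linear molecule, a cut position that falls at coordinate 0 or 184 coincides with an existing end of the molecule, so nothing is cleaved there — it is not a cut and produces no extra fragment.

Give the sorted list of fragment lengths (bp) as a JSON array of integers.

[4,6,6,9,10,10,10,10,11,12,12,13,15,17,17,22]

Per-enzyme occurrences:
  IvoIV (ATGGAAT, off=0): starts [6, 37, 62, 74, 110, 123] → cuts [6, 37, 62, 74, 110, 123]
  PtaIV (TCTGCTG, off=3): starts [30, 130] → cuts [33, 133]
  ZebX (CCTAATTC, off=0): starts [155] → cuts [155]
  TgoII (CACGCC, off=1): starts [22, 51, 84, 94, 103, 171] → cuts [23, 52, 85, 95, 104, 172]

Pooled cuts: [6, 23, 33, 37, 52, 62, 74, 85, 95, 104, 110, 123, 133, 155, 172]

Fragment lengths:
  [0,6): 6 bp
  [6,23): 17 bp
  [23,33): 10 bp
  [33,37): 4 bp
  [37,52): 15 bp
  [52,62): 10 bp
  [62,74): 12 bp
  [74,85): 11 bp
  [85,95): 10 bp
  [95,104): 9 bp
  [104,110): 6 bp
  [110,123): 13 bp
  [123,133): 10 bp
  [133,155): 22 bp
  [155,172): 17 bp
  [172,184): 12 bp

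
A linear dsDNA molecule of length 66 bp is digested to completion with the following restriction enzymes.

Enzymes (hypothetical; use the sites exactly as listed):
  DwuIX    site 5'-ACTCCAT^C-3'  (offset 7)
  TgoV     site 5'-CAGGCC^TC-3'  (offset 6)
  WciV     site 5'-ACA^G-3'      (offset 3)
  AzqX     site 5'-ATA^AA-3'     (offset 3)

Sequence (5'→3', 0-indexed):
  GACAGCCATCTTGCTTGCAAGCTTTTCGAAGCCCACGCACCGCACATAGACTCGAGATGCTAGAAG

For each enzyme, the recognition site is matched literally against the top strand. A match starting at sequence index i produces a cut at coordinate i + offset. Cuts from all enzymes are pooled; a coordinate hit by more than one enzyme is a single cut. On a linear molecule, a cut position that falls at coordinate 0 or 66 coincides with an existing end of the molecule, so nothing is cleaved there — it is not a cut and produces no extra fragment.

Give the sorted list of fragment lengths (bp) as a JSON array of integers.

[4,62]

Scan for sites:
  DwuIX (ACTCCATC, off=7): no sites
  TgoV (CAGGCCTC, off=6): no sites
  WciV ACAG/3: at [1] ⇒ [4]
  AzqX (ATAAA, off=3): no sites

Pooled cuts: [4]

Fragment lengths:
  [0,4): 4 bp
  [4,66): 62 bp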